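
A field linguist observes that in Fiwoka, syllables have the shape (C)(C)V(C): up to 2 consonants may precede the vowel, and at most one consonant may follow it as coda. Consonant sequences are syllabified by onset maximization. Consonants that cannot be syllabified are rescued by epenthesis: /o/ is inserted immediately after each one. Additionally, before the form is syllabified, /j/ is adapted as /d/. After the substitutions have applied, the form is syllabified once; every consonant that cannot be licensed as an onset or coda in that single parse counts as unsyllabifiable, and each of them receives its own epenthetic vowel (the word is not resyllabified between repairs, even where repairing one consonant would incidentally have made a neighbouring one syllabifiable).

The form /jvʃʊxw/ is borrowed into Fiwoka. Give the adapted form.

dovʃʊxwo

Substitution: /j/ → /d/, giving /dvʃʊxw/.
The consonants /d/, /w/ cannot be parsed into a legal (C)(C)V(C) syllable (at most one coda consonant is licensed; onsets may contain at most 2 consonants).
Epenthesis after each stranded consonant: /d/ → /do/, /w/ → /wo/.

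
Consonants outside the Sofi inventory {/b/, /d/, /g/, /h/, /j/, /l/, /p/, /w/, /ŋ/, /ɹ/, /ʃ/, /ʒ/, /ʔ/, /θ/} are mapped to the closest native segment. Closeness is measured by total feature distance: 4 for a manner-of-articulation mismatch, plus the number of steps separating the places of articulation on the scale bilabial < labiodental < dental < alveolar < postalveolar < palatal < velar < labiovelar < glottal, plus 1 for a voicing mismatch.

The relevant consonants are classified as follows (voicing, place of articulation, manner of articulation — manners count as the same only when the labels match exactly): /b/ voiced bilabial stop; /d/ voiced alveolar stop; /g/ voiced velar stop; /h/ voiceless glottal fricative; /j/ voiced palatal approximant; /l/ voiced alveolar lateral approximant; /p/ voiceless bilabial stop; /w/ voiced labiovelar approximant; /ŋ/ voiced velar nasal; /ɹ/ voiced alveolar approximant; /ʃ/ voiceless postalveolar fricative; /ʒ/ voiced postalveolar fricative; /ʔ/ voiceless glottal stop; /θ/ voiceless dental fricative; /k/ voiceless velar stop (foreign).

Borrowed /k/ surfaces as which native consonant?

/g/ is closest: same manner (stop), place distance 0 (velar→velar), voicing differs (+1); total 1. Next closest is /ʔ/ at distance 2.

g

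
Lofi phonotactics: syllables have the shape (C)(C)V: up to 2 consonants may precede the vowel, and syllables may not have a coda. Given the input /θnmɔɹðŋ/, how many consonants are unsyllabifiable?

Syllabifying with onset maximization leaves /θ/, /ɹ/, /ð/, /ŋ/ stranded (no codas are permitted; onsets may contain at most 2 consonants).

4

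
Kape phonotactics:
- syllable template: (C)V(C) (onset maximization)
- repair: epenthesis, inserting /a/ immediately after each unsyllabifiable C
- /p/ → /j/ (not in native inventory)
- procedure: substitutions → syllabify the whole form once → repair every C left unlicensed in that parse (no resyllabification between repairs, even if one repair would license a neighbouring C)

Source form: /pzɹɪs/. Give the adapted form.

jazaɹɪs

Substitution: /p/ → /j/, giving /jzɹɪs/.
The consonants /j/, /z/ cannot be parsed into a legal (C)V(C) syllable (at most one coda consonant is licensed; onsets are limited to one consonant).
Inserting the epenthetic vowel yields /j/ → /ja/, /z/ → /za/.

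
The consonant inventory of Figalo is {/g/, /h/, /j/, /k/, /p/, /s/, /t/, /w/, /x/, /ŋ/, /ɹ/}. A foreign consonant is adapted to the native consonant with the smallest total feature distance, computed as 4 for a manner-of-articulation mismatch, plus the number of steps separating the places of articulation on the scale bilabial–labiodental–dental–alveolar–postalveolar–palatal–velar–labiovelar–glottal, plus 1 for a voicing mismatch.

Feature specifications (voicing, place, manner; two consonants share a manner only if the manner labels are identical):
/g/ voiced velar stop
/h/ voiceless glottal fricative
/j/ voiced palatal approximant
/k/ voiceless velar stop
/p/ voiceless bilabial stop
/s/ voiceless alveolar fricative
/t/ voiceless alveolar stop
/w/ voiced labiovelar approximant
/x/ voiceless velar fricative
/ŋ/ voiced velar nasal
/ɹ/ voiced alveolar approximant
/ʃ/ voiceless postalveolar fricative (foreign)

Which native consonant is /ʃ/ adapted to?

/s/ is closest: same manner (fricative), place distance 1 (postalveolar→alveolar), same voicing; total 1. Next closest is /x/ at distance 2.

s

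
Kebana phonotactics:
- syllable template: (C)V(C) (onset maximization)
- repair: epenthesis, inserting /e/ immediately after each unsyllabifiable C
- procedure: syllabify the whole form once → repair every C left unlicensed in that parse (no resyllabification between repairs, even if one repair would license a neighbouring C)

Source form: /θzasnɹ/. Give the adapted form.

θezasneɹe

Under (C)V(C), the unsyllabifiable consonants are /θ/, /n/, /ɹ/ (at most one coda consonant is licensed; onsets are limited to one consonant).
Inserting the epenthetic vowel yields /θ/ → /θe/, /n/ → /ne/, /ɹ/ → /ɹe/.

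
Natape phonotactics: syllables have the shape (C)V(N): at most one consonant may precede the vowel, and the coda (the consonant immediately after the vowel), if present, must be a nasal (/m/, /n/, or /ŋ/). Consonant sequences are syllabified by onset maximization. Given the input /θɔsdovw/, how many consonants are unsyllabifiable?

The consonants /s/, /v/, /w/ cannot be parsed into a legal (C)V(N) syllable (only a nasal (/m/, /n/, or /ŋ/) is licensed in coda position; onsets are limited to one consonant).

3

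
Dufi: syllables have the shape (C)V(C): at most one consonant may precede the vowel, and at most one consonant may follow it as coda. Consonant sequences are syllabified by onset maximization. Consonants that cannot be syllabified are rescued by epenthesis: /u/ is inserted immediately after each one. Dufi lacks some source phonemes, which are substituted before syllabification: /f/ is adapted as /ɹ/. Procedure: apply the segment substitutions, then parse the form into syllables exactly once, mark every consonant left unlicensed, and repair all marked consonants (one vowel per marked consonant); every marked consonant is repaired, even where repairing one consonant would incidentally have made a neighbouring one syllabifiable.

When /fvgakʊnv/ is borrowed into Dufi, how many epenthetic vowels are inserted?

3

After substitution the input is /ɹvgakʊnv/.
The unsyllabifiable consonants are /ɹ/, /v/, /v/; each receives one epenthetic vowel.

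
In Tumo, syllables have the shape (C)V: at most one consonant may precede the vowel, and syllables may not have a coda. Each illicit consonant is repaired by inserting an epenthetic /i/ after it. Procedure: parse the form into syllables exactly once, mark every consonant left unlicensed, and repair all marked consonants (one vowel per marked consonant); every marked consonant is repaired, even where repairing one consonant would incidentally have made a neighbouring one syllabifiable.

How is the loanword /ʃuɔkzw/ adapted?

Under (C)V, the unsyllabifiable consonants are /k/, /z/, /w/ (no codas are permitted; onsets are limited to one consonant).
Epenthesis after each stranded consonant: /k/ → /ki/, /z/ → /zi/, /w/ → /wi/.

ʃuɔkiziwi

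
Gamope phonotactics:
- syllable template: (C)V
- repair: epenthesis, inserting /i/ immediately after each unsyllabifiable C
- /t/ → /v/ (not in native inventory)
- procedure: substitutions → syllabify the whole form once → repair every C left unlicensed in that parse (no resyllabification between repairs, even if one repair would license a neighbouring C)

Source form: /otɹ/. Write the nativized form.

Substitution: /t/ → /v/, giving /ovɹ/.
The consonants /v/, /ɹ/ cannot be parsed into a legal (C)V syllable (no codas are permitted; onsets are limited to one consonant).
Inserting the epenthetic vowel yields /v/ → /vi/, /ɹ/ → /ɹi/.

oviɹi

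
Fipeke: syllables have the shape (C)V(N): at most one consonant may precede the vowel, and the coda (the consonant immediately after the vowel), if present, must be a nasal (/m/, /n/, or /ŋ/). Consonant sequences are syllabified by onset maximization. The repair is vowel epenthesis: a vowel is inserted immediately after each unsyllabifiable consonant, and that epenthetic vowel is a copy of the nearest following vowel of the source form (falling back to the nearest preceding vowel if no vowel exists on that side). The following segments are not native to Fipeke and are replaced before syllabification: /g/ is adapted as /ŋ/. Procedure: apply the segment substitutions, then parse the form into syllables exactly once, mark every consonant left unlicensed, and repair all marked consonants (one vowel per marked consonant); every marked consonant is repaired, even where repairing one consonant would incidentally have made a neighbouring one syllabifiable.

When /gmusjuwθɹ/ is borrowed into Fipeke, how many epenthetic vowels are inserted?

5

After substitution the input is /ŋmusjuwθɹ/.
The unsyllabifiable consonants are /ŋ/, /s/, /w/, /θ/, /ɹ/; each receives one epenthetic vowel.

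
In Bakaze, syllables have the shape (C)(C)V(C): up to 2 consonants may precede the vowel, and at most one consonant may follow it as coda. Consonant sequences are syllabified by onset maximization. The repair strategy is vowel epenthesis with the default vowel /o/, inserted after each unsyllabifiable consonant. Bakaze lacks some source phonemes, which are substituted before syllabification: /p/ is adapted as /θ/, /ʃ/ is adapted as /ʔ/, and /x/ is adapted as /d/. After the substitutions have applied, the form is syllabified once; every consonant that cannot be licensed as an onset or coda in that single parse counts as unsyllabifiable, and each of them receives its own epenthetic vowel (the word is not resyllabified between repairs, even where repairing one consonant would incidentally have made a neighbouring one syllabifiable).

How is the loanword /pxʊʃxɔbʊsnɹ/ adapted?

θdʊʔdɔbʊsnoɹo

Substitution: /p/ → /θ/, /x/ → /d/, /ʃ/ → /ʔ/, giving /θdʊʔdɔbʊsnɹ/.
The consonants /n/, /ɹ/ cannot be parsed into a legal (C)(C)V(C) syllable (at most one coda consonant is licensed; onsets may contain at most 2 consonants).
Each unlicensed consonant becomes the onset of a new syllable: /n/ → /no/, /ɹ/ → /ɹo/.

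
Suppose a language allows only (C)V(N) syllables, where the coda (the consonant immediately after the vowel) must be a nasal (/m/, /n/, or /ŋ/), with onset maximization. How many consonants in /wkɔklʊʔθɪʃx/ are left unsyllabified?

Under (C)V(N), the unsyllabifiable consonants are /w/, /k/, /ʔ/, /ʃ/, /x/ (only a nasal (/m/, /n/, or /ŋ/) is licensed in coda position; onsets are limited to one consonant).

5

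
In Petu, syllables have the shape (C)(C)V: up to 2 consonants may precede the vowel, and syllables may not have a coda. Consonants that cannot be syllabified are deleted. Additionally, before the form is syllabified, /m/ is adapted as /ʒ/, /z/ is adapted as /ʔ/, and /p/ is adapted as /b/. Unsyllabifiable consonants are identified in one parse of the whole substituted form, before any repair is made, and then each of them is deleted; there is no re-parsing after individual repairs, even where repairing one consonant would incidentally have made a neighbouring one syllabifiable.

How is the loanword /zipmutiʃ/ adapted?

Substitution: /z/ → /ʔ/, /p/ → /b/, /m/ → /ʒ/, giving /ʔibʒutiʃ/.
The consonants /ʃ/ cannot be parsed into a legal (C)(C)V syllable (no codas are permitted; onsets may contain at most 2 consonants).
Each unlicensed consonant is deleted: /ʃ/.

ʔibʒuti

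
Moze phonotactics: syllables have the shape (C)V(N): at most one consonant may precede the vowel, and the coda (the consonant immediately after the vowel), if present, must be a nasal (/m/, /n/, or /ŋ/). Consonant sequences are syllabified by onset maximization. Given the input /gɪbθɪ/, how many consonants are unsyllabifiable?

The consonants /b/ cannot be parsed into a legal (C)V(N) syllable (only a nasal (/m/, /n/, or /ŋ/) is licensed in coda position; onsets are limited to one consonant).

1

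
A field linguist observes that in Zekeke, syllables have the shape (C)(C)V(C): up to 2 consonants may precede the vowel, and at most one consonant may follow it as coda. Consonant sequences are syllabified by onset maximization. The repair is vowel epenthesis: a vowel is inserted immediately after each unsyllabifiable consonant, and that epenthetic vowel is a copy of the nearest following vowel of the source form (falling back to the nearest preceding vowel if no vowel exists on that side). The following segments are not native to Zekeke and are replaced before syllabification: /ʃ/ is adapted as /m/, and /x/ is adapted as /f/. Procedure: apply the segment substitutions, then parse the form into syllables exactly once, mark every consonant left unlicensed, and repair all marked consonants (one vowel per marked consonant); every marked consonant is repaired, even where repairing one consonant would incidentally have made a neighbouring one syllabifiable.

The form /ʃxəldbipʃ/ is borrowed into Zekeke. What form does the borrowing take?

Substitution: /ʃ/ → /m/, /x/ → /f/, giving /mfəldbipm/.
Under (C)(C)V(C), the unsyllabifiable consonants are /m/ (at most one coda consonant is licensed; onsets may contain at most 2 consonants).
Epenthesis after each stranded consonant: /m/ → /mi/.

mfəldbipmi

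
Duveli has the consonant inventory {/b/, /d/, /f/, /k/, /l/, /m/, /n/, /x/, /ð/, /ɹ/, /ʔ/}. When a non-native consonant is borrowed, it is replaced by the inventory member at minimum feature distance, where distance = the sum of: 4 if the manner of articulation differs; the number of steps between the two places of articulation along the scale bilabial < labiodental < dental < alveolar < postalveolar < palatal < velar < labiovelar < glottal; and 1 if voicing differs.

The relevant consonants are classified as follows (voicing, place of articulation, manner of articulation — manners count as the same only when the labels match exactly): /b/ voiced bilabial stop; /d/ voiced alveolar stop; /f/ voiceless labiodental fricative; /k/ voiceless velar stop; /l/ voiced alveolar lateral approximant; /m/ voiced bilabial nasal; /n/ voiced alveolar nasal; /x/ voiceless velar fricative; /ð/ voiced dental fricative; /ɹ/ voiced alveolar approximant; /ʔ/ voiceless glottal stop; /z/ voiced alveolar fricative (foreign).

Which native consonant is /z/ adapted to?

/ð/ is closest: same manner (fricative), place distance 1 (alveolar→dental), same voicing; total 1. Next closest is /f/ at distance 3.

ð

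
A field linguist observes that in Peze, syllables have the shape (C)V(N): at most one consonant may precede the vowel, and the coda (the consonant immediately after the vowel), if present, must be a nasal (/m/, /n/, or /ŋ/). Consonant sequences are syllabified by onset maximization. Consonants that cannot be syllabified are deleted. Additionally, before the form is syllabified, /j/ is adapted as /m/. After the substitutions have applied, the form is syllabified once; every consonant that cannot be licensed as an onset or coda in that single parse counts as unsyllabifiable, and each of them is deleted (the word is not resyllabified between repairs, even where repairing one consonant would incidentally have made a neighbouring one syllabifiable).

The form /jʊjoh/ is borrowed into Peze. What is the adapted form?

mʊmo

Substitution: /j/ → /m/, giving /mʊmoh/.
Under (C)V(N), the unsyllabifiable consonants are /h/ (only a nasal (/m/, /n/, or /ŋ/) is licensed in coda position; onsets are limited to one consonant).
Deleting the stranded consonants removes /h/.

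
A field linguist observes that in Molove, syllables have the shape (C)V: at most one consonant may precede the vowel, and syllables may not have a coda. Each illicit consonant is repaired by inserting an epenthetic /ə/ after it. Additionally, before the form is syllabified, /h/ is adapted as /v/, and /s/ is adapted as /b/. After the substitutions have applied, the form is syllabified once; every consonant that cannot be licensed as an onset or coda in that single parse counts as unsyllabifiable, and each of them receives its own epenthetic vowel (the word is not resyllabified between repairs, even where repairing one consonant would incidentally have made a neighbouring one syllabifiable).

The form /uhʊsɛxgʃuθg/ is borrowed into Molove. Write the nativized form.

Substitution: /h/ → /v/, /s/ → /b/, giving /uvʊbɛxgʃuθg/.
Under (C)V, the unsyllabifiable consonants are /x/, /g/, /θ/, /g/ (no codas are permitted; onsets are limited to one consonant).
Each unlicensed consonant becomes the onset of a new syllable: /x/ → /xə/, /g/ → /gə/, /θ/ → /θə/, /g/ → /gə/.

uvʊbɛxəgəʃuθəgə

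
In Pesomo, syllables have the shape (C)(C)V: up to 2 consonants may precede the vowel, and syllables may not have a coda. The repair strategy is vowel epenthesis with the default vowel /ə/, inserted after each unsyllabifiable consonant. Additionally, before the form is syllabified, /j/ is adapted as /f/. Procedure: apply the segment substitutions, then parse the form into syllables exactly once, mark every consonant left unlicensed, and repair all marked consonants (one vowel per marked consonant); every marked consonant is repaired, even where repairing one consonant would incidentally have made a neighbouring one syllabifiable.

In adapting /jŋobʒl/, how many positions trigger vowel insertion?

3

After substitution the input is /fŋobʒl/.
The unsyllabifiable consonants are /b/, /ʒ/, /l/; each receives one epenthetic vowel.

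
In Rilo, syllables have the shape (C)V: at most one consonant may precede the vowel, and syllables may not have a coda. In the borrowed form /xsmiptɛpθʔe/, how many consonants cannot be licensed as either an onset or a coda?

5

Under (C)V, the unsyllabifiable consonants are /x/, /s/, /p/, /p/, /θ/ (no codas are permitted; onsets are limited to one consonant).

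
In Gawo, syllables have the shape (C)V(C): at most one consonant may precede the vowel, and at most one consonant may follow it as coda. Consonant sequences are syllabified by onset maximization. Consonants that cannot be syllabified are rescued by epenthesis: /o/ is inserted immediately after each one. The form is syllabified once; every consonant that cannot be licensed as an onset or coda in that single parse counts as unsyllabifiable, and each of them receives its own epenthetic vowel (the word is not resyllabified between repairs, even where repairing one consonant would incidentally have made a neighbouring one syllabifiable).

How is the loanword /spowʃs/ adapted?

Syllabifying with onset maximization leaves /s/, /ʃ/, /s/ stranded (at most one coda consonant is licensed; onsets are limited to one consonant).
Inserting the epenthetic vowel yields /s/ → /so/, /ʃ/ → /ʃo/, /s/ → /so/.

sopowʃoso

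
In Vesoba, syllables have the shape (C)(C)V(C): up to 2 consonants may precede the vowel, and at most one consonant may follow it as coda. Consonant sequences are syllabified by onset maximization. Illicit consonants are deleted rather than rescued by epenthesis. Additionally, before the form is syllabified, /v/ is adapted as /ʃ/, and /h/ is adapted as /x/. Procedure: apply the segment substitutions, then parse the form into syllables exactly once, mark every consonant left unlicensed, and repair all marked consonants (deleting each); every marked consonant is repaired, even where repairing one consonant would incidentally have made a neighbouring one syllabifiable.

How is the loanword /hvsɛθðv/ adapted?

Substitution: /h/ → /x/, /v/ → /ʃ/, giving /xʃsɛθðʃ/.
Under (C)(C)V(C), the unsyllabifiable consonants are /x/, /ð/, /ʃ/ (at most one coda consonant is licensed; onsets may contain at most 2 consonants).
Each unlicensed consonant is deleted: /x/, /ð/, /ʃ/.

ʃsɛθ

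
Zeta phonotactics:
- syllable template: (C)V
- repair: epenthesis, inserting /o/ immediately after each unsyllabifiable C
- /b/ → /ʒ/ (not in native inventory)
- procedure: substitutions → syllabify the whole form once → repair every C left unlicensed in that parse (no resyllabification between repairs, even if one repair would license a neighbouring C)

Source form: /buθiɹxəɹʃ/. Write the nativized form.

ʒuθiɹoxəɹoʃo

Substitution: /b/ → /ʒ/, giving /ʒuθiɹxəɹʃ/.
Syllabifying with onset maximization leaves /ɹ/, /ɹ/, /ʃ/ stranded (no codas are permitted; onsets are limited to one consonant).
Each unlicensed consonant becomes the onset of a new syllable: /ɹ/ → /ɹo/, /ɹ/ → /ɹo/, /ʃ/ → /ʃo/.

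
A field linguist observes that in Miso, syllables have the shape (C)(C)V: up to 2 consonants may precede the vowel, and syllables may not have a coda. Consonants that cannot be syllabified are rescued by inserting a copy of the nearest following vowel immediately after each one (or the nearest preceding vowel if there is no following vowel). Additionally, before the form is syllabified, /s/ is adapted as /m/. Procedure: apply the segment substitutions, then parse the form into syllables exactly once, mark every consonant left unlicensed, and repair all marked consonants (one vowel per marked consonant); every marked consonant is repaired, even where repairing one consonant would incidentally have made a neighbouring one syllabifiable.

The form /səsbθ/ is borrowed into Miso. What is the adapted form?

Substitution: /s/ → /m/, giving /məmbθ/.
Syllabifying with onset maximization leaves /m/, /b/, /θ/ stranded (no codas are permitted; onsets may contain at most 2 consonants).
Epenthesis after each stranded consonant: /m/ → /mə/, /b/ → /bə/, /θ/ → /θə/.

məməbəθə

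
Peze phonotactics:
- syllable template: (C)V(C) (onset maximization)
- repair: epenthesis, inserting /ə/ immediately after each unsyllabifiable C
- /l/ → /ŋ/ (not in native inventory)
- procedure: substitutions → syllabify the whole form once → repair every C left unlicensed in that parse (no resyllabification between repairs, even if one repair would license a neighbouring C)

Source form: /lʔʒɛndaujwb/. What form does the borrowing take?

ŋəʔəʒɛndaujwəbə

Substitution: /l/ → /ŋ/, giving /ŋʔʒɛndaujwb/.
Syllabifying with onset maximization leaves /ŋ/, /ʔ/, /w/, /b/ stranded (at most one coda consonant is licensed; onsets are limited to one consonant).
Inserting the epenthetic vowel yields /ŋ/ → /ŋə/, /ʔ/ → /ʔə/, /w/ → /wə/, /b/ → /bə/.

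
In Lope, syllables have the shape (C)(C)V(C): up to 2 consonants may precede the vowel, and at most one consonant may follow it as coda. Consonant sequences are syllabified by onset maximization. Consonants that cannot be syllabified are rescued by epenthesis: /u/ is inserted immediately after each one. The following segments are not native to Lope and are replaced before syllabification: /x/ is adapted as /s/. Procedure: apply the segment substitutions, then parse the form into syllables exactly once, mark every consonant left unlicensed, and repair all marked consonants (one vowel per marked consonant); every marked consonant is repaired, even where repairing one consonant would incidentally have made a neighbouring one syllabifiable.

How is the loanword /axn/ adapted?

asnu

Substitution: /x/ → /s/, giving /asn/.
Syllabifying with onset maximization leaves /n/ stranded (at most one coda consonant is licensed; onsets may contain at most 2 consonants).
Inserting the epenthetic vowel yields /n/ → /nu/.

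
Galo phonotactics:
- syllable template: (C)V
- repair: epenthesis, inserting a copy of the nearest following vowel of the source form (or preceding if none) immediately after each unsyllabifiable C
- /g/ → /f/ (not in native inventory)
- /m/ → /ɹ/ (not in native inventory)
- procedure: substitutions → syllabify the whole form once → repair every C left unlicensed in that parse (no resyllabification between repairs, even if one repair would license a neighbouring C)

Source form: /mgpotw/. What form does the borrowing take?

ɹofopotowo

Substitution: /m/ → /ɹ/, /g/ → /f/, giving /ɹfpotw/.
Syllabifying with onset maximization leaves /ɹ/, /f/, /t/, /w/ stranded (no codas are permitted; onsets are limited to one consonant).
Epenthesis after each stranded consonant: /ɹ/ → /ɹo/, /f/ → /fo/, /t/ → /to/, /w/ → /wo/.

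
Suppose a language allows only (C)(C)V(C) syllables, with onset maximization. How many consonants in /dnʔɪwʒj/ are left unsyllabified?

3

The consonants /d/, /ʒ/, /j/ cannot be parsed into a legal (C)(C)V(C) syllable (at most one coda consonant is licensed; onsets may contain at most 2 consonants).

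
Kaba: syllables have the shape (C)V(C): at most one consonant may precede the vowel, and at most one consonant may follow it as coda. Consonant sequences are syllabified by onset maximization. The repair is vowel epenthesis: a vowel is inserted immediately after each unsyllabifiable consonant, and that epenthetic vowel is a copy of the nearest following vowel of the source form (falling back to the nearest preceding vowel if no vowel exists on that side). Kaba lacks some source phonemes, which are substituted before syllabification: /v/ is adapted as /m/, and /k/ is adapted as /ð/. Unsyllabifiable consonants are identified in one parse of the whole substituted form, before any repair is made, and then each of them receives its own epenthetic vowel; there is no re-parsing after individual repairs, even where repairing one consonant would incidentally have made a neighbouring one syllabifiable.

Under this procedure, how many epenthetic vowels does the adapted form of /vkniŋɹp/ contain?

After substitution the input is /mðniŋɹp/.
The unsyllabifiable consonants are /m/, /ð/, /ɹ/, /p/; each receives one epenthetic vowel.

4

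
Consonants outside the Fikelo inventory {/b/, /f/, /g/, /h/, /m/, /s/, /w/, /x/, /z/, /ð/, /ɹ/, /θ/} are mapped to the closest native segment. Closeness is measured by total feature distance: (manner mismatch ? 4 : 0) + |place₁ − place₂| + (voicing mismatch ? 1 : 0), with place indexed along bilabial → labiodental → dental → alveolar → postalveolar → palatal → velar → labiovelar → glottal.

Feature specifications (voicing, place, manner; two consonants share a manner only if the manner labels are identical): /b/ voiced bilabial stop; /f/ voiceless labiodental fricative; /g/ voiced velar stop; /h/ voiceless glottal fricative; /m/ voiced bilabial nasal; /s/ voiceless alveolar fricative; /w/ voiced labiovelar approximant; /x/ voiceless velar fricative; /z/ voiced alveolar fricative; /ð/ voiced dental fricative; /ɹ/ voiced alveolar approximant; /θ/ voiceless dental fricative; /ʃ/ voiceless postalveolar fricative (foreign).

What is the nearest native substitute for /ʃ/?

/s/ is closest: same manner (fricative), place distance 1 (postalveolar→alveolar), same voicing; total 1. Next closest is /x/ at distance 2.

s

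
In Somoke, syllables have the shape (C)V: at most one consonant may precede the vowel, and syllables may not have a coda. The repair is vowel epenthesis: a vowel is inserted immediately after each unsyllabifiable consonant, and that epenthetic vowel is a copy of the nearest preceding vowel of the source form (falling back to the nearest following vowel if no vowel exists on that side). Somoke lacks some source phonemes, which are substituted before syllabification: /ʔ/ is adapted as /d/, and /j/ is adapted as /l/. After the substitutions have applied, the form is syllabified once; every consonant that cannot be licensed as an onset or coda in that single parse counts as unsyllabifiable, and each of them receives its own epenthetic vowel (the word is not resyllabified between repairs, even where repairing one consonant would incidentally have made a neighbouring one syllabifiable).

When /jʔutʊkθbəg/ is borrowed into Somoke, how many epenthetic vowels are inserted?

After substitution the input is /ldutʊkθbəg/.
The unsyllabifiable consonants are /l/, /k/, /θ/, /g/; each receives one epenthetic vowel.

4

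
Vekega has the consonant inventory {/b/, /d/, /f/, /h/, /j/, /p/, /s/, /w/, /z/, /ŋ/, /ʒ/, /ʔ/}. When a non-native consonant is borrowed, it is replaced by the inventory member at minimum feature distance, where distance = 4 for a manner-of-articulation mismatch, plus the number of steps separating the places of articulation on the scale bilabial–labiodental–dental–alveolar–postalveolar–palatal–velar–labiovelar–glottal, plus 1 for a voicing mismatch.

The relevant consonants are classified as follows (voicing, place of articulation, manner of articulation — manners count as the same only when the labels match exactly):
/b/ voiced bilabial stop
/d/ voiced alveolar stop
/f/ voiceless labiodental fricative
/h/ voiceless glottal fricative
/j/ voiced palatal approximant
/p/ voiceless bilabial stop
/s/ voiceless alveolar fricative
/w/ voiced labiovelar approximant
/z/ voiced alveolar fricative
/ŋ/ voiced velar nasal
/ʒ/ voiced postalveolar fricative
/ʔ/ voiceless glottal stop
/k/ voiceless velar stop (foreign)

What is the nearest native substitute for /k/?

/ʔ/ is closest: same manner (stop), place distance 2 (velar→glottal), same voicing; total 2. Next closest is /d/ at distance 4.

ʔ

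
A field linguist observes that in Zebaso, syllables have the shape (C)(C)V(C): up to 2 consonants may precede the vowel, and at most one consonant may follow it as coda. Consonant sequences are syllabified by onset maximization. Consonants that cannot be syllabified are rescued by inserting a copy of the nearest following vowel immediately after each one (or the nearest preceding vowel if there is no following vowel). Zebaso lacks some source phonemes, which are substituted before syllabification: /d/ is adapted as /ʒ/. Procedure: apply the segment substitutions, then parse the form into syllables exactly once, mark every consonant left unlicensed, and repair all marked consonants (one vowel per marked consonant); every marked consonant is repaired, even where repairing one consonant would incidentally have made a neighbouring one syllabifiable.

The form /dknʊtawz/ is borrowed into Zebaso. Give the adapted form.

Substitution: /d/ → /ʒ/, giving /ʒknʊtawz/.
Syllabifying with onset maximization leaves /ʒ/, /z/ stranded (at most one coda consonant is licensed; onsets may contain at most 2 consonants).
Each unlicensed consonant becomes the onset of a new syllable: /ʒ/ → /ʒʊ/, /z/ → /za/.

ʒʊknʊtawza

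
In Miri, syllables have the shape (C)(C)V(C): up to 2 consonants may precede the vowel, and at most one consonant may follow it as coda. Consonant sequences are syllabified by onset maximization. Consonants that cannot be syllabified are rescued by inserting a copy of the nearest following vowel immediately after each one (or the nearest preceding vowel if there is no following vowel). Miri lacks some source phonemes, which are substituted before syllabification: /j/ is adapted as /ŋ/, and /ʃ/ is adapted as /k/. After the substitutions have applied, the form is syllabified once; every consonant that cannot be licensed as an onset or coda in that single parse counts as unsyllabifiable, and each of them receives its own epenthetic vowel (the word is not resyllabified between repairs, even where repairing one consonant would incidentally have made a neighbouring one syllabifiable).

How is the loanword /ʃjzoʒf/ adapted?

koŋzoʒfo

Substitution: /ʃ/ → /k/, /j/ → /ŋ/, giving /kŋzoʒf/.
Under (C)(C)V(C), the unsyllabifiable consonants are /k/, /f/ (at most one coda consonant is licensed; onsets may contain at most 2 consonants).
Inserting the epenthetic vowel yields /k/ → /ko/, /f/ → /fo/.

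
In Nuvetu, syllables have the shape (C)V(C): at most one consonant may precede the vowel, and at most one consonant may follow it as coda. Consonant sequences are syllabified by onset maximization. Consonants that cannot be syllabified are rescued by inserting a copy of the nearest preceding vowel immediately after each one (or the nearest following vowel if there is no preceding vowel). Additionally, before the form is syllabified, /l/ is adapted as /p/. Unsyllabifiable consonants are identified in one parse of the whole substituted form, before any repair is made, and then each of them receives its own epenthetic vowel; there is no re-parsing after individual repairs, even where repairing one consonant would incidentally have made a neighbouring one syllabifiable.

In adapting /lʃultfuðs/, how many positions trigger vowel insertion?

3

After substitution the input is /pʃuptfuðs/.
The unsyllabifiable consonants are /p/, /t/, /s/; each receives one epenthetic vowel.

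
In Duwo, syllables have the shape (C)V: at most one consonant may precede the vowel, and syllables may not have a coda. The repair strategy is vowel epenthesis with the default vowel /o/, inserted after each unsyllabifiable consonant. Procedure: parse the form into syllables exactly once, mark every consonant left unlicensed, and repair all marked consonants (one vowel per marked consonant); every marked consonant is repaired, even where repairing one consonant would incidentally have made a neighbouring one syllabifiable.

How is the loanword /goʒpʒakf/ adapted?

The consonants /ʒ/, /p/, /k/, /f/ cannot be parsed into a legal (C)V syllable (no codas are permitted; onsets are limited to one consonant).
Inserting the epenthetic vowel yields /ʒ/ → /ʒo/, /p/ → /po/, /k/ → /ko/, /f/ → /fo/.

goʒopoʒakofo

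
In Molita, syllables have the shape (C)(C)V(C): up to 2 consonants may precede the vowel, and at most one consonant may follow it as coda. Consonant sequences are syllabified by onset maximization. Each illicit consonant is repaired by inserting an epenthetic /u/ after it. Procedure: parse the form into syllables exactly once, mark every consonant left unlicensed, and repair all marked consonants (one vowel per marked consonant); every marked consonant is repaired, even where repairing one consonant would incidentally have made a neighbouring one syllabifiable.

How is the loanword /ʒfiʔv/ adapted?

Syllabifying with onset maximization leaves /v/ stranded (at most one coda consonant is licensed; onsets may contain at most 2 consonants).
Each unlicensed consonant becomes the onset of a new syllable: /v/ → /vu/.

ʒfiʔvu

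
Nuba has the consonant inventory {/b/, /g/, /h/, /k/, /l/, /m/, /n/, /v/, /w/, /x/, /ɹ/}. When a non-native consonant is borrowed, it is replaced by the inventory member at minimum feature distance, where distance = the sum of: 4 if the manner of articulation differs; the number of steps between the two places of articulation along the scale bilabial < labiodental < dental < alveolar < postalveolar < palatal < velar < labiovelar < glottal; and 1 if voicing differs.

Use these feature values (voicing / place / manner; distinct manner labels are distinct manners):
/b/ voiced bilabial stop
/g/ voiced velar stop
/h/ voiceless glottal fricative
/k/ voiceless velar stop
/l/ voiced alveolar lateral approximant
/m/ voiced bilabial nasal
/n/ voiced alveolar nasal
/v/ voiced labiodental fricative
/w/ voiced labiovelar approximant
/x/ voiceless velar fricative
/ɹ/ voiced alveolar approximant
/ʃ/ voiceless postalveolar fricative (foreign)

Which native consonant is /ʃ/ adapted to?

/x/ is closest: same manner (fricative), place distance 2 (postalveolar→velar), same voicing; total 2. Next closest is /h/ at distance 4.

x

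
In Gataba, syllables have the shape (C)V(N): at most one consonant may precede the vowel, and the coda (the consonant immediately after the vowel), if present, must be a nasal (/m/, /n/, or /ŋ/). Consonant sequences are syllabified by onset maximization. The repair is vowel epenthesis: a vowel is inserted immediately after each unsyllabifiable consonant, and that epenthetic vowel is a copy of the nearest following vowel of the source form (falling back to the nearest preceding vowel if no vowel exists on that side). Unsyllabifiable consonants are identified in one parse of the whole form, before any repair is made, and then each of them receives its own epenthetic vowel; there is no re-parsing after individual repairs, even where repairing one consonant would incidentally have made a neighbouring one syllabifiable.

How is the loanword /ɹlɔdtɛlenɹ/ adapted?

ɹɔlɔdɛtɛlenɹe

Syllabifying with onset maximization leaves /ɹ/, /d/, /ɹ/ stranded (only a nasal (/m/, /n/, or /ŋ/) is licensed in coda position; onsets are limited to one consonant).
Epenthesis after each stranded consonant: /ɹ/ → /ɹɔ/, /d/ → /dɛ/, /ɹ/ → /ɹe/.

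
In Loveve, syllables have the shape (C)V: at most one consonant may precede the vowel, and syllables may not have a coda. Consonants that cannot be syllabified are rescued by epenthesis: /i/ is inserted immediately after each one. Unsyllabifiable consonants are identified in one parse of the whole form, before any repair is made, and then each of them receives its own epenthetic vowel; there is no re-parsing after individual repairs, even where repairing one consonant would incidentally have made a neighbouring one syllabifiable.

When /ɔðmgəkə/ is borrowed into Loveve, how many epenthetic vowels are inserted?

2

The unsyllabifiable consonants are /ð/, /m/; each receives one epenthetic vowel.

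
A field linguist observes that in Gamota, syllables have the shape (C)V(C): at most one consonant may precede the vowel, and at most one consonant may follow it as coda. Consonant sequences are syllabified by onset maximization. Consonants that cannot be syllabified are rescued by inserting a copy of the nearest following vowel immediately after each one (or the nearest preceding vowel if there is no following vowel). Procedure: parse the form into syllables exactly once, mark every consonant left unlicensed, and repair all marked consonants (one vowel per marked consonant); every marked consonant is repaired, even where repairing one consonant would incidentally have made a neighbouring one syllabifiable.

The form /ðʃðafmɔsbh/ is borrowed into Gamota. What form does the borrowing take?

Under (C)V(C), the unsyllabifiable consonants are /ð/, /ʃ/, /b/, /h/ (at most one coda consonant is licensed; onsets are limited to one consonant).
Inserting the epenthetic vowel yields /ð/ → /ða/, /ʃ/ → /ʃa/, /b/ → /bɔ/, /h/ → /hɔ/.

ðaʃaðafmɔsbɔhɔ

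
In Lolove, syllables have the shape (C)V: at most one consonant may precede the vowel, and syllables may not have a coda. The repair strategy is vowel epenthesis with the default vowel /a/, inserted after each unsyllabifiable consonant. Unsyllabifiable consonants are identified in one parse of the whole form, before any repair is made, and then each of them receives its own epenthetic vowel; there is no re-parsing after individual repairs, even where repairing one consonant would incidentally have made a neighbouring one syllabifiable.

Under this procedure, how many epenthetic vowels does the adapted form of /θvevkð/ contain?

The unsyllabifiable consonants are /θ/, /v/, /k/, /ð/; each receives one epenthetic vowel.

4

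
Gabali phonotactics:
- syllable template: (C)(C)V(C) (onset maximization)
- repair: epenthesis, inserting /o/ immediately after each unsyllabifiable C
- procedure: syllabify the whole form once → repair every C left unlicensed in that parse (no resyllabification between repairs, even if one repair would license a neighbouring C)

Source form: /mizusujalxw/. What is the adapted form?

Under (C)(C)V(C), the unsyllabifiable consonants are /x/, /w/ (at most one coda consonant is licensed; onsets may contain at most 2 consonants).
Epenthesis after each stranded consonant: /x/ → /xo/, /w/ → /wo/.

mizusujalxowo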